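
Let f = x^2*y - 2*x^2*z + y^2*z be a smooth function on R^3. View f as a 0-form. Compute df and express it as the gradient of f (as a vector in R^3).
df = (2*x*(y - 2*z)) dx + (x^2 + 2*y*z) dy + (-2*x^2 + y^2) dz; grad f = (2*x*(y - 2*z), x^2 + 2*y*z, -2*x^2 + y^2)

For a 0-form f, d f = (∂f/∂x) dx + (∂f/∂y) dy + (∂f/∂z) dz. The components of the vector representation are exactly the entries of grad f in Cartesian coordinates:
  ∂f/∂x = 2*x*(y - 2*z)
  ∂f/∂y = x^2 + 2*y*z
  ∂f/∂z = -2*x^2 + y^2.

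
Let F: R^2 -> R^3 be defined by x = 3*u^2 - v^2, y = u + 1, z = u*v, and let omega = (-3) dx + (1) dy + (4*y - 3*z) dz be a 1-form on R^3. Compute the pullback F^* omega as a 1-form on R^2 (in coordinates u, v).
F^* omega = (-3*u*v^2 + 4*u*v - 18*u + 4*v + 1) du + (-3*u^2*v + 4*u^2 + 4*u + 6*v) dv

Using F^*(f dg) = (f ∘ F) d(g ∘ F), substitute each coordinate x_i by F_i(u, v) in f_i, and replace dx_i by d F_i = (∂F_i/∂u) du + (∂F_i/∂v) dv.
  For the x component: f_1(F) = -3; d F_1 = (6*u) du + (-2*v) dv
  For the y component: f_2(F) = 1; d F_2 = (1) du + (0) dv
  For the z component: f_3(F) = -3*u*v + 4*u + 4; d F_3 = (v) du + (u) dv
Combining and collecting du, dv coefficients:
  coeff of du: -3*u*v^2 + 4*u*v - 18*u + 4*v + 1
  coeff of dv: -3*u^2*v + 4*u^2 + 4*u + 6*v
F^* omega = (-3*u*v^2 + 4*u*v - 18*u + 4*v + 1) du + (-3*u^2*v + 4*u^2 + 4*u + 6*v) dv.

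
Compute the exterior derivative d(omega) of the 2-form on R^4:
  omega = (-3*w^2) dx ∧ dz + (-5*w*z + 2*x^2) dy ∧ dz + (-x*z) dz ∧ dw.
d(omega) = (-6*w - z) dx ∧ dz ∧ dw + (4*x) dx ∧ dy ∧ dz + (-5*z) dy ∧ dz ∧ dw

For a 2-form omega = sum_{i<j} g_{ij} dx_i ∧ dx_j, the exterior derivative is
  d(omega) = sum_{i<j} d(g_{ij}) ∧ dx_i ∧ dx_j = sum_{i<j, k} (∂g_{ij}/∂x_k) dx_k ∧ dx_i ∧ dx_j.
Expand each term, using dx_k ∧ dx_i ∧ dx_j = sgn(permutation) dx_{(a)} ∧ dx_{(b)} ∧ dx_{(c)} with (a < b < c) sorted:
  d(-3*w^2) includes (∂/∂w)(-3*w^2) dw = (-6*w) dw, which multiplied by dx ∧ dz gives (-6*w) dx ∧ dz ∧ dw
  d(-5*w*z + 2*x^2) includes (∂/∂x)(-5*w*z + 2*x^2) dx = (4*x) dx, which multiplied by dy ∧ dz gives (4*x) dx ∧ dy ∧ dz
  d(-5*w*z + 2*x^2) includes (∂/∂w)(-5*w*z + 2*x^2) dw = (-5*z) dw, which multiplied by dy ∧ dz gives (-5*z) dy ∧ dz ∧ dw
  d(-x*z) includes (∂/∂x)(-x*z) dx = (-z) dx, which multiplied by dz ∧ dw gives (-z) dx ∧ dz ∧ dw
Collecting like 3-forms: d(omega) = (-6*w - z) dx ∧ dz ∧ dw + (4*x) dx ∧ dy ∧ dz + (-5*z) dy ∧ dz ∧ dw.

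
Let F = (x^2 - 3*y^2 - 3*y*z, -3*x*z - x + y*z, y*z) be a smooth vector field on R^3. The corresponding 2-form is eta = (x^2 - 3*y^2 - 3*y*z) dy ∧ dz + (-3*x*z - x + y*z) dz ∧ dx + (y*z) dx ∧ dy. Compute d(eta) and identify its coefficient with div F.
d(eta) = (2*x + y + z) dx ∧ dy ∧ dz; div F = 2*x + y + z

For a 2-form in R^3 of the form above, applying d gives a 3-form with coefficient ∂P/∂x + ∂Q/∂y + ∂R/∂z:
  ∂P/∂x = 2*x
  ∂Q/∂y = z
  ∂R/∂z = y
Sum = 2*x + y + z, which is exactly div F.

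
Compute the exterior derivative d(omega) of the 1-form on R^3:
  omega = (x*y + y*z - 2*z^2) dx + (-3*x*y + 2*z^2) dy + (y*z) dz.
d(omega) = (-x - 3*y - z) dx ∧ dy + (-y + 4*z) dx ∧ dz + (-3*z) dy ∧ dz

For a 1-form omega = sum_i f_i dx_i, the exterior derivative is
  d(omega) = sum_{i < j} (∂f_j/∂x_i - ∂f_i/∂x_j) dx_i ∧ dx_j.
  coefficient of dx ∧ dy: ∂f_2/∂x - ∂f_1/∂y = ∂(-3*x*y + 2*z^2)/∂x - ∂(x*y + y*z - 2*z^2)/∂y = -x - 3*y - z
  coefficient of dx ∧ dz: ∂f_3/∂x - ∂f_1/∂z = ∂(y*z)/∂x - ∂(x*y + y*z - 2*z^2)/∂z = -y + 4*z
  coefficient of dy ∧ dz: ∂f_3/∂y - ∂f_2/∂z = ∂(y*z)/∂y - ∂(-3*x*y + 2*z^2)/∂z = -3*z
Assembling: d(omega) = (-x - 3*y - z) dx ∧ dy + (-y + 4*z) dx ∧ dz + (-3*z) dy ∧ dz.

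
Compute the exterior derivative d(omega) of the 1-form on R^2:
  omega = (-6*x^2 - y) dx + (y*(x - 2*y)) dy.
d(omega) = (y + 1) dx ∧ dy

For a 1-form omega = sum_i f_i dx_i, the exterior derivative is
  d(omega) = sum_{i < j} (∂f_j/∂x_i - ∂f_i/∂x_j) dx_i ∧ dx_j.
  coefficient of dx ∧ dy: ∂f_2/∂x - ∂f_1/∂y = ∂(y*(x - 2*y))/∂x - ∂(-6*x^2 - y)/∂y = y + 1
Assembling: d(omega) = (y + 1) dx ∧ dy.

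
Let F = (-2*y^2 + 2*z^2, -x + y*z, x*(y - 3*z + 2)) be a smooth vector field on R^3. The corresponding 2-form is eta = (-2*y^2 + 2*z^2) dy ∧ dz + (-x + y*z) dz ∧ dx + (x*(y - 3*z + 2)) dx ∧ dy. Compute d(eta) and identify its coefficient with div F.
d(eta) = (-3*x + z) dx ∧ dy ∧ dz; div F = -3*x + z

For a 2-form in R^3 of the form above, applying d gives a 3-form with coefficient ∂P/∂x + ∂Q/∂y + ∂R/∂z:
  ∂P/∂x = 0
  ∂Q/∂y = z
  ∂R/∂z = -3*x
Sum = -3*x + z, which is exactly div F.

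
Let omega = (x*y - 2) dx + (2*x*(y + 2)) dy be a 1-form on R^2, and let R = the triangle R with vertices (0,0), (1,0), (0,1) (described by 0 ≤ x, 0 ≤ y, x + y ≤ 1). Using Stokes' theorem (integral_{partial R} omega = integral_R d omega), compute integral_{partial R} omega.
integral_(partial R) omega = 13/6

Stokes: integral_partial_R omega = integral_R d omega with d omega = (∂Q/∂x - ∂P/∂y) dx ∧ dy.
  ∂Q/∂x = 2*y + 4
  ∂P/∂y = x
  integrand = ∂Q/∂x - ∂P/∂y = -x + 2*y + 4.
Integrating over R: integral_0^1 integral_0^{1-x} (-x + 2*y + 4) dy dx = 13/6.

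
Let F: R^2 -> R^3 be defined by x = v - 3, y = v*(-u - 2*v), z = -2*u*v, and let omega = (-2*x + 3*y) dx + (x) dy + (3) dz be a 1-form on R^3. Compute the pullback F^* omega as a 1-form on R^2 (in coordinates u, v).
F^* omega = (v*(-v - 3)) du + (-4*u*v - 3*u - 10*v^2 + 10*v + 6) dv

Using F^*(f dg) = (f ∘ F) d(g ∘ F), substitute each coordinate x_i by F_i(u, v) in f_i, and replace dx_i by d F_i = (∂F_i/∂u) du + (∂F_i/∂v) dv.
  For the x component: f_1(F) = -3*u*v - 6*v^2 - 2*v + 6; d F_1 = (0) du + (1) dv
  For the y component: f_2(F) = v - 3; d F_2 = (-v) du + (-u - 4*v) dv
  For the z component: f_3(F) = 3; d F_3 = (-2*v) du + (-2*u) dv
Combining and collecting du, dv coefficients:
  coeff of du: v*(-v - 3)
  coeff of dv: -4*u*v - 3*u - 10*v^2 + 10*v + 6
F^* omega = (v*(-v - 3)) du + (-4*u*v - 3*u - 10*v^2 + 10*v + 6) dv.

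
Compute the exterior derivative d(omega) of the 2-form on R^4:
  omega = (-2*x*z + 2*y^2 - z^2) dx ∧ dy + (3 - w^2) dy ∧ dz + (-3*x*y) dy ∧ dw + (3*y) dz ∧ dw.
d(omega) = (-2*x - 2*z) dx ∧ dy ∧ dz + (3 - 2*w) dy ∧ dz ∧ dw + (-3*y) dx ∧ dy ∧ dw

For a 2-form omega = sum_{i<j} g_{ij} dx_i ∧ dx_j, the exterior derivative is
  d(omega) = sum_{i<j} d(g_{ij}) ∧ dx_i ∧ dx_j = sum_{i<j, k} (∂g_{ij}/∂x_k) dx_k ∧ dx_i ∧ dx_j.
Expand each term, using dx_k ∧ dx_i ∧ dx_j = sgn(permutation) dx_{(a)} ∧ dx_{(b)} ∧ dx_{(c)} with (a < b < c) sorted:
  d(-2*x*z + 2*y^2 - z^2) includes (∂/∂z)(-2*x*z + 2*y^2 - z^2) dz = (-2*x - 2*z) dz, which multiplied by dx ∧ dy gives (-2*x - 2*z) dx ∧ dy ∧ dz
  d(3 - w^2) includes (∂/∂w)(3 - w^2) dw = (-2*w) dw, which multiplied by dy ∧ dz gives (-2*w) dy ∧ dz ∧ dw
  d(-3*x*y) includes (∂/∂x)(-3*x*y) dx = (-3*y) dx, which multiplied by dy ∧ dw gives (-3*y) dx ∧ dy ∧ dw
  d(3*y) includes (∂/∂y)(3*y) dy = (3) dy, which multiplied by dz ∧ dw gives (3) dy ∧ dz ∧ dw
Collecting like 3-forms: d(omega) = (-2*x - 2*z) dx ∧ dy ∧ dz + (3 - 2*w) dy ∧ dz ∧ dw + (-3*y) dx ∧ dy ∧ dw.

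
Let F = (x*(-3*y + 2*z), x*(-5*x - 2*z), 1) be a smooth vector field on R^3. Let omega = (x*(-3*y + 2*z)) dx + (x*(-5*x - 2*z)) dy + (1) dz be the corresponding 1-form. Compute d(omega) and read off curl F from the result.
d(omega) = (2*x) dy ∧ dz + (2*x) dz ∧ dx + (-7*x - 2*z) dx ∧ dy; curl F = (2*x, 2*x, -7*x - 2*z)

d omega = sum_{i<j} (∂f_j/∂x_i - ∂f_i/∂x_j) dx_i ∧ dx_j. Under the identification (dy ∧ dz, dz ∧ dx, dx ∧ dy) ↔ (e_x, e_y, e_z), the coefficients are exactly the components of curl F. Compute:
  ∂R/∂y - ∂Q/∂z = (0) - (-2*x) = 2*x
  ∂P/∂z - ∂R/∂x = (2*x) - (0) = 2*x
  ∂Q/∂x - ∂P/∂y = (-10*x - 2*z) - (-3*x) = -7*x - 2*z.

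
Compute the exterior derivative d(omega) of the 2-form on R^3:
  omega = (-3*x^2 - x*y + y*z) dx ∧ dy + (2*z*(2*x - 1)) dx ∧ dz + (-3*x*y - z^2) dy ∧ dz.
d(omega) = (-2*y) dx ∧ dy ∧ dz

For a 2-form omega = sum_{i<j} g_{ij} dx_i ∧ dx_j, the exterior derivative is
  d(omega) = sum_{i<j} d(g_{ij}) ∧ dx_i ∧ dx_j = sum_{i<j, k} (∂g_{ij}/∂x_k) dx_k ∧ dx_i ∧ dx_j.
Expand each term, using dx_k ∧ dx_i ∧ dx_j = sgn(permutation) dx_{(a)} ∧ dx_{(b)} ∧ dx_{(c)} with (a < b < c) sorted:
  d(-3*x^2 - x*y + y*z) includes (∂/∂z)(-3*x^2 - x*y + y*z) dz = (y) dz, which multiplied by dx ∧ dy gives (y) dx ∧ dy ∧ dz
  d(-3*x*y - z^2) includes (∂/∂x)(-3*x*y - z^2) dx = (-3*y) dx, which multiplied by dy ∧ dz gives (-3*y) dx ∧ dy ∧ dz
Collecting like 3-forms: d(omega) = (-2*y) dx ∧ dy ∧ dz.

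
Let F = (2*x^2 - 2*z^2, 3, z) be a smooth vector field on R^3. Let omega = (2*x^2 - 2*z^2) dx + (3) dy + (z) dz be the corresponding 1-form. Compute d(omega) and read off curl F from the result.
d(omega) = (0) dy ∧ dz + (-4*z) dz ∧ dx + (0) dx ∧ dy; curl F = (0, -4*z, 0)

d omega = sum_{i<j} (∂f_j/∂x_i - ∂f_i/∂x_j) dx_i ∧ dx_j. Under the identification (dy ∧ dz, dz ∧ dx, dx ∧ dy) ↔ (e_x, e_y, e_z), the coefficients are exactly the components of curl F. Compute:
  ∂R/∂y - ∂Q/∂z = (0) - (0) = 0
  ∂P/∂z - ∂R/∂x = (-4*z) - (0) = -4*z
  ∂Q/∂x - ∂P/∂y = (0) - (0) = 0.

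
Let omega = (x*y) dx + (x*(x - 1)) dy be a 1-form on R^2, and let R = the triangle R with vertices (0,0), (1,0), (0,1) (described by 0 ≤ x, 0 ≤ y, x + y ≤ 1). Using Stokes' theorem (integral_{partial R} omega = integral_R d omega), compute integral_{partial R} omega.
integral_(partial R) omega = -1/3

Stokes: integral_partial_R omega = integral_R d omega with d omega = (∂Q/∂x - ∂P/∂y) dx ∧ dy.
  ∂Q/∂x = 2*x - 1
  ∂P/∂y = x
  integrand = ∂Q/∂x - ∂P/∂y = x - 1.
Integrating over R: integral_0^1 integral_0^{1-x} (x - 1) dy dx = -1/3.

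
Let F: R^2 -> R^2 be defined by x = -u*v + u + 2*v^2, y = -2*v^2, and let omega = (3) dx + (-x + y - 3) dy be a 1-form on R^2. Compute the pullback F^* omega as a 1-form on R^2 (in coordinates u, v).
F^* omega = (3 - 3*v) du + (-4*u*v^2 + 4*u*v - 3*u + 16*v^3 + 24*v) dv

Using F^*(f dg) = (f ∘ F) d(g ∘ F), substitute each coordinate x_i by F_i(u, v) in f_i, and replace dx_i by d F_i = (∂F_i/∂u) du + (∂F_i/∂v) dv.
  For the x component: f_1(F) = 3; d F_1 = (1 - v) du + (-u + 4*v) dv
  For the y component: f_2(F) = u*v - u - 4*v^2 - 3; d F_2 = (0) du + (-4*v) dv
Combining and collecting du, dv coefficients:
  coeff of du: 3 - 3*v
  coeff of dv: -4*u*v^2 + 4*u*v - 3*u + 16*v^3 + 24*v
F^* omega = (3 - 3*v) du + (-4*u*v^2 + 4*u*v - 3*u + 16*v^3 + 24*v) dv.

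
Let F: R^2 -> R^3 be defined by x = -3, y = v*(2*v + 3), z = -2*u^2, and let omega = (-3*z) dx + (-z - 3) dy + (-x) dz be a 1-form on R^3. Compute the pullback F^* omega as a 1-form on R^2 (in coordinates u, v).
F^* omega = (-12*u) du + (8*u^2*v + 6*u^2 - 12*v - 9) dv

Using F^*(f dg) = (f ∘ F) d(g ∘ F), substitute each coordinate x_i by F_i(u, v) in f_i, and replace dx_i by d F_i = (∂F_i/∂u) du + (∂F_i/∂v) dv.
  For the x component: f_1(F) = 6*u^2; d F_1 = (0) du + (0) dv
  For the y component: f_2(F) = 2*u^2 - 3; d F_2 = (0) du + (4*v + 3) dv
  For the z component: f_3(F) = 3; d F_3 = (-4*u) du + (0) dv
Combining and collecting du, dv coefficients:
  coeff of du: -12*u
  coeff of dv: 8*u^2*v + 6*u^2 - 12*v - 9
F^* omega = (-12*u) du + (8*u^2*v + 6*u^2 - 12*v - 9) dv.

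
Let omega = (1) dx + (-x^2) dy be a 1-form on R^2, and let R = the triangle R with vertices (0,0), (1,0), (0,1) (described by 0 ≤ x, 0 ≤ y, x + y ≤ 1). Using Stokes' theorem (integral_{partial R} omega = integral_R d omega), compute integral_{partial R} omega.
integral_(partial R) omega = -1/3

Stokes: integral_partial_R omega = integral_R d omega with d omega = (∂Q/∂x - ∂P/∂y) dx ∧ dy.
  ∂Q/∂x = -2*x
  ∂P/∂y = 0
  integrand = ∂Q/∂x - ∂P/∂y = -2*x.
Integrating over R: integral_0^1 integral_0^{1-x} (-2*x) dy dx = -1/3.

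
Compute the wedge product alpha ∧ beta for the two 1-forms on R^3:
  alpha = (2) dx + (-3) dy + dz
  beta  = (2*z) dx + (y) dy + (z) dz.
alpha ∧ beta = (2*y + 6*z) dx ∧ dy + (-y - 3*z) dy ∧ dz

Distribute the wedge, using dx_i ∧ dx_j = -dx_j ∧ dx_i and dx_i ∧ dx_i = 0. For each pair (i, j) with i < j, the coefficient of dx_i ∧ dx_j in alpha ∧ beta is (alpha_i * beta_j - alpha_j * beta_i). Collecting: alpha ∧ beta = (2*y + 6*z) dx ∧ dy + (-y - 3*z) dy ∧ dz.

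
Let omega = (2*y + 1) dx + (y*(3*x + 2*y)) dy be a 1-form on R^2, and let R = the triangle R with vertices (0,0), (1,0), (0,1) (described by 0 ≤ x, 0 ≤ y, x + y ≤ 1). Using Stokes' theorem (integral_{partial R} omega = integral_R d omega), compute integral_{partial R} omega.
integral_(partial R) omega = -1/2

Stokes: integral_partial_R omega = integral_R d omega with d omega = (∂Q/∂x - ∂P/∂y) dx ∧ dy.
  ∂Q/∂x = 3*y
  ∂P/∂y = 2
  integrand = ∂Q/∂x - ∂P/∂y = 3*y - 2.
Integrating over R: integral_0^1 integral_0^{1-x} (3*y - 2) dy dx = -1/2.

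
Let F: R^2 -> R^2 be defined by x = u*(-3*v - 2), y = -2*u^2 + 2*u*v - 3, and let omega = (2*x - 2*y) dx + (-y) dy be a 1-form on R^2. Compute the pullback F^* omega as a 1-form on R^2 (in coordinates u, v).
F^* omega = (-8*u^3 - 8*u^2 + 26*u*v^2 + 32*u*v - 4*u - 12*v - 12) du + (2*u*(-4*u^2 + 13*u*v + 6*u - 6)) dv

Using F^*(f dg) = (f ∘ F) d(g ∘ F), substitute each coordinate x_i by F_i(u, v) in f_i, and replace dx_i by d F_i = (∂F_i/∂u) du + (∂F_i/∂v) dv.
  For the x component: f_1(F) = 4*u^2 - 10*u*v - 4*u + 6; d F_1 = (-3*v - 2) du + (-3*u) dv
  For the y component: f_2(F) = 2*u^2 - 2*u*v + 3; d F_2 = (-4*u + 2*v) du + (2*u) dv
Combining and collecting du, dv coefficients:
  coeff of du: -8*u^3 - 8*u^2 + 26*u*v^2 + 32*u*v - 4*u - 12*v - 12
  coeff of dv: 2*u*(-4*u^2 + 13*u*v + 6*u - 6)
F^* omega = (-8*u^3 - 8*u^2 + 26*u*v^2 + 32*u*v - 4*u - 12*v - 12) du + (2*u*(-4*u^2 + 13*u*v + 6*u - 6)) dv.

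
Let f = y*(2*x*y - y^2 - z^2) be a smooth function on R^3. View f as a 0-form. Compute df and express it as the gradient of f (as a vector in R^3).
df = (2*y^2) dx + (4*x*y - 3*y^2 - z^2) dy + (-2*y*z) dz; grad f = (2*y^2, 4*x*y - 3*y^2 - z^2, -2*y*z)

For a 0-form f, d f = (∂f/∂x) dx + (∂f/∂y) dy + (∂f/∂z) dz. The components of the vector representation are exactly the entries of grad f in Cartesian coordinates:
  ∂f/∂x = 2*y^2
  ∂f/∂y = 4*x*y - 3*y^2 - z^2
  ∂f/∂z = -2*y*z.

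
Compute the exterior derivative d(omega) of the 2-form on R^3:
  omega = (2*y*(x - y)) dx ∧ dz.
d(omega) = (-2*x + 4*y) dx ∧ dy ∧ dz

For a 2-form omega = sum_{i<j} g_{ij} dx_i ∧ dx_j, the exterior derivative is
  d(omega) = sum_{i<j} d(g_{ij}) ∧ dx_i ∧ dx_j = sum_{i<j, k} (∂g_{ij}/∂x_k) dx_k ∧ dx_i ∧ dx_j.
Expand each term, using dx_k ∧ dx_i ∧ dx_j = sgn(permutation) dx_{(a)} ∧ dx_{(b)} ∧ dx_{(c)} with (a < b < c) sorted:
  d(2*y*(x - y)) includes (∂/∂y)(2*y*(x - y)) dy = (2*x - 4*y) dy, which multiplied by dx ∧ dz gives (-2*x + 4*y) dx ∧ dy ∧ dz
Collecting like 3-forms: d(omega) = (-2*x + 4*y) dx ∧ dy ∧ dz.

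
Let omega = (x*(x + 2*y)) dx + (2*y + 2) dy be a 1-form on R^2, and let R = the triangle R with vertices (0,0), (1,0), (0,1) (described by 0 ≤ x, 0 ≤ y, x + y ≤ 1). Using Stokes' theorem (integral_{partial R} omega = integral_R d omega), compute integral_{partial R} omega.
integral_(partial R) omega = -1/3

Stokes: integral_partial_R omega = integral_R d omega with d omega = (∂Q/∂x - ∂P/∂y) dx ∧ dy.
  ∂Q/∂x = 0
  ∂P/∂y = 2*x
  integrand = ∂Q/∂x - ∂P/∂y = -2*x.
Integrating over R: integral_0^1 integral_0^{1-x} (-2*x) dy dx = -1/3.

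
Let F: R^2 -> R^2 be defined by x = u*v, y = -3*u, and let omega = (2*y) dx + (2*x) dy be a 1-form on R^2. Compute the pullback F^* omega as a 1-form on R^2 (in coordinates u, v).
F^* omega = (-12*u*v) du + (-6*u^2) dv

Using F^*(f dg) = (f ∘ F) d(g ∘ F), substitute each coordinate x_i by F_i(u, v) in f_i, and replace dx_i by d F_i = (∂F_i/∂u) du + (∂F_i/∂v) dv.
  For the x component: f_1(F) = -6*u; d F_1 = (v) du + (u) dv
  For the y component: f_2(F) = 2*u*v; d F_2 = (-3) du + (0) dv
Combining and collecting du, dv coefficients:
  coeff of du: -12*u*v
  coeff of dv: -6*u^2
F^* omega = (-12*u*v) du + (-6*u^2) dv.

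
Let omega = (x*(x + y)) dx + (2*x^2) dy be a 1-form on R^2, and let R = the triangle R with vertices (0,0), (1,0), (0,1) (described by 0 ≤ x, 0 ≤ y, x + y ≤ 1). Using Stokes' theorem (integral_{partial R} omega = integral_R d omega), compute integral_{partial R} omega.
integral_(partial R) omega = 1/2

Stokes: integral_partial_R omega = integral_R d omega with d omega = (∂Q/∂x - ∂P/∂y) dx ∧ dy.
  ∂Q/∂x = 4*x
  ∂P/∂y = x
  integrand = ∂Q/∂x - ∂P/∂y = 3*x.
Integrating over R: integral_0^1 integral_0^{1-x} (3*x) dy dx = 1/2.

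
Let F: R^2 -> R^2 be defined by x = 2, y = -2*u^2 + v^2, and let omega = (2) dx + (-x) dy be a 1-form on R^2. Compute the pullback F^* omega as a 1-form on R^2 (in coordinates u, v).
F^* omega = (8*u) du + (-4*v) dv

Using F^*(f dg) = (f ∘ F) d(g ∘ F), substitute each coordinate x_i by F_i(u, v) in f_i, and replace dx_i by d F_i = (∂F_i/∂u) du + (∂F_i/∂v) dv.
  For the x component: f_1(F) = 2; d F_1 = (0) du + (0) dv
  For the y component: f_2(F) = -2; d F_2 = (-4*u) du + (2*v) dv
Combining and collecting du, dv coefficients:
  coeff of du: 8*u
  coeff of dv: -4*v
F^* omega = (8*u) du + (-4*v) dv.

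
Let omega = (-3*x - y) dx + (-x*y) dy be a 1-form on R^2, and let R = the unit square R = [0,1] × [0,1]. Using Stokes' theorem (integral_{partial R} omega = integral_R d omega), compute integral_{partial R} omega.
integral_(partial R) omega = 1/2

Stokes: integral_partial_R omega = integral_R d omega with d omega = (∂Q/∂x - ∂P/∂y) dx ∧ dy.
  ∂Q/∂x = -y
  ∂P/∂y = -1
  integrand = ∂Q/∂x - ∂P/∂y = 1 - y.
Integrating over R: integral_0^1 integral_0^1 (1 - y) dx dy = 1/2.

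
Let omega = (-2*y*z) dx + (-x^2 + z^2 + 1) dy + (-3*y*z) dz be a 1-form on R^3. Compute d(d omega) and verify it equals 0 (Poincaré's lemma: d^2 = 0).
d(d omega) = 0

Step 1: d omega = sum_{i<j} (∂f_j/∂x_i - ∂f_i/∂x_j) dx_i ∧ dx_j:
  coeff of dx ∧ dy: -2*x + 2*z
  coeff of dx ∧ dz: 2*y
  coeff of dy ∧ dz: -5*z
Step 2: Apply d again to each 2-form coefficient. The only possible 3-form in R^3 is dx ∧ dy ∧ dz, with coefficient
  ∂(coeff of dy∧dz)/∂x - ∂(coeff of dx∧dz)/∂y + ∂(coeff of dx∧dy)/∂z
  = ∂/∂x (-5*z) - ∂/∂y (2*y) + ∂/∂z (-2*x + 2*z).
Each of these terms simplifies to sums of mixed partials that cancel in pairs. The result is 0 (by equality of mixed partials for smooth functions — Schwarz / Clairaut).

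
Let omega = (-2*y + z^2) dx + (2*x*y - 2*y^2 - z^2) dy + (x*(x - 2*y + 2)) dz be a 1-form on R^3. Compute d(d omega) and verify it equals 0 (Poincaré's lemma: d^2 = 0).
d(d omega) = 0

Step 1: d omega = sum_{i<j} (∂f_j/∂x_i - ∂f_i/∂x_j) dx_i ∧ dx_j:
  coeff of dx ∧ dy: 2*y + 2
  coeff of dx ∧ dz: 2*x - 2*y - 2*z + 2
  coeff of dy ∧ dz: -2*x + 2*z
Step 2: Apply d again to each 2-form coefficient. The only possible 3-form in R^3 is dx ∧ dy ∧ dz, with coefficient
  ∂(coeff of dy∧dz)/∂x - ∂(coeff of dx∧dz)/∂y + ∂(coeff of dx∧dy)/∂z
  = ∂/∂x (-2*x + 2*z) - ∂/∂y (2*x - 2*y - 2*z + 2) + ∂/∂z (2*y + 2).
Each of these terms simplifies to sums of mixed partials that cancel in pairs. The result is 0 (by equality of mixed partials for smooth functions — Schwarz / Clairaut).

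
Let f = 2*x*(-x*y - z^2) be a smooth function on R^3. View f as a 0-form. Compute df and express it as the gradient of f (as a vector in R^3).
df = (-4*x*y - 2*z^2) dx + (-2*x^2) dy + (-4*x*z) dz; grad f = (-4*x*y - 2*z^2, -2*x^2, -4*x*z)

For a 0-form f, d f = (∂f/∂x) dx + (∂f/∂y) dy + (∂f/∂z) dz. The components of the vector representation are exactly the entries of grad f in Cartesian coordinates:
  ∂f/∂x = -4*x*y - 2*z^2
  ∂f/∂y = -2*x^2
  ∂f/∂z = -4*x*z.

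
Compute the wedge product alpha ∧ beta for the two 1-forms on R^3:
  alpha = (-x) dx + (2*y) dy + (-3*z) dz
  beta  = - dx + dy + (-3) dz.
alpha ∧ beta = (-x + 2*y) dx ∧ dy + (3*x - 3*z) dx ∧ dz + (-6*y + 3*z) dy ∧ dz

Distribute the wedge, using dx_i ∧ dx_j = -dx_j ∧ dx_i and dx_i ∧ dx_i = 0. For each pair (i, j) with i < j, the coefficient of dx_i ∧ dx_j in alpha ∧ beta is (alpha_i * beta_j - alpha_j * beta_i). Collecting: alpha ∧ beta = (-x + 2*y) dx ∧ dy + (3*x - 3*z) dx ∧ dz + (-6*y + 3*z) dy ∧ dz.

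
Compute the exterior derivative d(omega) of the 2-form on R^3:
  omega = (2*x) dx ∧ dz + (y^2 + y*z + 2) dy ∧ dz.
d(omega) = 0

For a 2-form omega = sum_{i<j} g_{ij} dx_i ∧ dx_j, the exterior derivative is
  d(omega) = sum_{i<j} d(g_{ij}) ∧ dx_i ∧ dx_j = sum_{i<j, k} (∂g_{ij}/∂x_k) dx_k ∧ dx_i ∧ dx_j.
Expand each term, using dx_k ∧ dx_i ∧ dx_j = sgn(permutation) dx_{(a)} ∧ dx_{(b)} ∧ dx_{(c)} with (a < b < c) sorted:

Collecting like 3-forms: d(omega) = 0.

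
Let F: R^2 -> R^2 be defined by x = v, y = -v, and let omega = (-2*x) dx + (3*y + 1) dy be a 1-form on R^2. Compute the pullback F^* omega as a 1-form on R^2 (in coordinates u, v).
F^* omega = (v - 1) dv

Using F^*(f dg) = (f ∘ F) d(g ∘ F), substitute each coordinate x_i by F_i(u, v) in f_i, and replace dx_i by d F_i = (∂F_i/∂u) du + (∂F_i/∂v) dv.
  For the x component: f_1(F) = -2*v; d F_1 = (0) du + (1) dv
  For the y component: f_2(F) = 1 - 3*v; d F_2 = (0) du + (-1) dv
Combining and collecting du, dv coefficients:
  coeff of du: 0
  coeff of dv: v - 1
F^* omega = (v - 1) dv.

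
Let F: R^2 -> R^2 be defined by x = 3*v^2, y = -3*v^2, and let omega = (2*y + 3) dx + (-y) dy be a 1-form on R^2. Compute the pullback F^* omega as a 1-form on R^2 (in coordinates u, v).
F^* omega = (-54*v^3 + 18*v) dv

Using F^*(f dg) = (f ∘ F) d(g ∘ F), substitute each coordinate x_i by F_i(u, v) in f_i, and replace dx_i by d F_i = (∂F_i/∂u) du + (∂F_i/∂v) dv.
  For the x component: f_1(F) = 3 - 6*v^2; d F_1 = (0) du + (6*v) dv
  For the y component: f_2(F) = 3*v^2; d F_2 = (0) du + (-6*v) dv
Combining and collecting du, dv coefficients:
  coeff of du: 0
  coeff of dv: -54*v^3 + 18*v
F^* omega = (-54*v^3 + 18*v) dv.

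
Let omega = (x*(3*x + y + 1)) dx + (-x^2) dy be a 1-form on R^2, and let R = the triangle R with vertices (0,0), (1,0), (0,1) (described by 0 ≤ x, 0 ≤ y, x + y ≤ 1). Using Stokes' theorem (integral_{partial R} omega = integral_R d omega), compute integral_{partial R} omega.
integral_(partial R) omega = -1/2

Stokes: integral_partial_R omega = integral_R d omega with d omega = (∂Q/∂x - ∂P/∂y) dx ∧ dy.
  ∂Q/∂x = -2*x
  ∂P/∂y = x
  integrand = ∂Q/∂x - ∂P/∂y = -3*x.
Integrating over R: integral_0^1 integral_0^{1-x} (-3*x) dy dx = -1/2.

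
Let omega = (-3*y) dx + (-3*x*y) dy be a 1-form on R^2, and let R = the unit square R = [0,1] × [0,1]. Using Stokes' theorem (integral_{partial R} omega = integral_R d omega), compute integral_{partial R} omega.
integral_(partial R) omega = 3/2

Stokes: integral_partial_R omega = integral_R d omega with d omega = (∂Q/∂x - ∂P/∂y) dx ∧ dy.
  ∂Q/∂x = -3*y
  ∂P/∂y = -3
  integrand = ∂Q/∂x - ∂P/∂y = 3 - 3*y.
Integrating over R: integral_0^1 integral_0^1 (3 - 3*y) dx dy = 3/2.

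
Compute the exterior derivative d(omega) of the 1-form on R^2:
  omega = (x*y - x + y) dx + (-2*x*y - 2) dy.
d(omega) = (-x - 2*y - 1) dx ∧ dy

For a 1-form omega = sum_i f_i dx_i, the exterior derivative is
  d(omega) = sum_{i < j} (∂f_j/∂x_i - ∂f_i/∂x_j) dx_i ∧ dx_j.
  coefficient of dx ∧ dy: ∂f_2/∂x - ∂f_1/∂y = ∂(-2*x*y - 2)/∂x - ∂(x*y - x + y)/∂y = -x - 2*y - 1
Assembling: d(omega) = (-x - 2*y - 1) dx ∧ dy.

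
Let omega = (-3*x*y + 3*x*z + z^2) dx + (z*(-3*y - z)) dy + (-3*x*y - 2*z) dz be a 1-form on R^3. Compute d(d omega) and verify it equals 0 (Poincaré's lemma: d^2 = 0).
d(d omega) = 0

Step 1: d omega = sum_{i<j} (∂f_j/∂x_i - ∂f_i/∂x_j) dx_i ∧ dx_j:
  coeff of dx ∧ dy: 3*x
  coeff of dx ∧ dz: -3*x - 3*y - 2*z
  coeff of dy ∧ dz: -3*x + 3*y + 2*z
Step 2: Apply d again to each 2-form coefficient. The only possible 3-form in R^3 is dx ∧ dy ∧ dz, with coefficient
  ∂(coeff of dy∧dz)/∂x - ∂(coeff of dx∧dz)/∂y + ∂(coeff of dx∧dy)/∂z
  = ∂/∂x (-3*x + 3*y + 2*z) - ∂/∂y (-3*x - 3*y - 2*z) + ∂/∂z (3*x).
Each of these terms simplifies to sums of mixed partials that cancel in pairs. The result is 0 (by equality of mixed partials for smooth functions — Schwarz / Clairaut).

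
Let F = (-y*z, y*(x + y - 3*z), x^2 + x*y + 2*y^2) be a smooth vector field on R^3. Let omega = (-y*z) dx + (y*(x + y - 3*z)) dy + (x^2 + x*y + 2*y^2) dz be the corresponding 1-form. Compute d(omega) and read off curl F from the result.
d(omega) = (x + 7*y) dy ∧ dz + (-2*x - 2*y) dz ∧ dx + (y + z) dx ∧ dy; curl F = (x + 7*y, -2*x - 2*y, y + z)

d omega = sum_{i<j} (∂f_j/∂x_i - ∂f_i/∂x_j) dx_i ∧ dx_j. Under the identification (dy ∧ dz, dz ∧ dx, dx ∧ dy) ↔ (e_x, e_y, e_z), the coefficients are exactly the components of curl F. Compute:
  ∂R/∂y - ∂Q/∂z = (x + 4*y) - (-3*y) = x + 7*y
  ∂P/∂z - ∂R/∂x = (-y) - (2*x + y) = -2*x - 2*y
  ∂Q/∂x - ∂P/∂y = (y) - (-z) = y + z.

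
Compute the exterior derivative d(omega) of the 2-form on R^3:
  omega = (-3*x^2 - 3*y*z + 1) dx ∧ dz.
d(omega) = (3*z) dx ∧ dy ∧ dz

For a 2-form omega = sum_{i<j} g_{ij} dx_i ∧ dx_j, the exterior derivative is
  d(omega) = sum_{i<j} d(g_{ij}) ∧ dx_i ∧ dx_j = sum_{i<j, k} (∂g_{ij}/∂x_k) dx_k ∧ dx_i ∧ dx_j.
Expand each term, using dx_k ∧ dx_i ∧ dx_j = sgn(permutation) dx_{(a)} ∧ dx_{(b)} ∧ dx_{(c)} with (a < b < c) sorted:
  d(-3*x^2 - 3*y*z + 1) includes (∂/∂y)(-3*x^2 - 3*y*z + 1) dy = (-3*z) dy, which multiplied by dx ∧ dz gives (3*z) dx ∧ dy ∧ dz
Collecting like 3-forms: d(omega) = (3*z) dx ∧ dy ∧ dz.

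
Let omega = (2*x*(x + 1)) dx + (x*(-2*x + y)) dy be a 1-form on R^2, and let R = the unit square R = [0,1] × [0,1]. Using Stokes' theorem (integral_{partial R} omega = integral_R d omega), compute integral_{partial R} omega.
integral_(partial R) omega = -3/2

Stokes: integral_partial_R omega = integral_R d omega with d omega = (∂Q/∂x - ∂P/∂y) dx ∧ dy.
  ∂Q/∂x = -4*x + y
  ∂P/∂y = 0
  integrand = ∂Q/∂x - ∂P/∂y = -4*x + y.
Integrating over R: integral_0^1 integral_0^1 (-4*x + y) dx dy = -3/2.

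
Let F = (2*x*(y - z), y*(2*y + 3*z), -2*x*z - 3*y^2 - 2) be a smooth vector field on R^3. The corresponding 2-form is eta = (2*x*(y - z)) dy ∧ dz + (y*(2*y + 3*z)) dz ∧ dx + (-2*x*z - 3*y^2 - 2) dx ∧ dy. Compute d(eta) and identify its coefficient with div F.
d(eta) = (-2*x + 6*y + z) dx ∧ dy ∧ dz; div F = -2*x + 6*y + z

For a 2-form in R^3 of the form above, applying d gives a 3-form with coefficient ∂P/∂x + ∂Q/∂y + ∂R/∂z:
  ∂P/∂x = 2*y - 2*z
  ∂Q/∂y = 4*y + 3*z
  ∂R/∂z = -2*x
Sum = -2*x + 6*y + z, which is exactly div F.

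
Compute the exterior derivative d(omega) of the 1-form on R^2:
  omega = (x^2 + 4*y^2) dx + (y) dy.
d(omega) = (-8*y) dx ∧ dy

For a 1-form omega = sum_i f_i dx_i, the exterior derivative is
  d(omega) = sum_{i < j} (∂f_j/∂x_i - ∂f_i/∂x_j) dx_i ∧ dx_j.
  coefficient of dx ∧ dy: ∂f_2/∂x - ∂f_1/∂y = ∂(y)/∂x - ∂(x^2 + 4*y^2)/∂y = -8*y
Assembling: d(omega) = (-8*y) dx ∧ dy.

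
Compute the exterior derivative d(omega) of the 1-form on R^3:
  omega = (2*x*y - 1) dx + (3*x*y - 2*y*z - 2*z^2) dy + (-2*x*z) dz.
d(omega) = (-2*x + 3*y) dx ∧ dy + (-2*z) dx ∧ dz + (2*y + 4*z) dy ∧ dz

For a 1-form omega = sum_i f_i dx_i, the exterior derivative is
  d(omega) = sum_{i < j} (∂f_j/∂x_i - ∂f_i/∂x_j) dx_i ∧ dx_j.
  coefficient of dx ∧ dy: ∂f_2/∂x - ∂f_1/∂y = ∂(3*x*y - 2*y*z - 2*z^2)/∂x - ∂(2*x*y - 1)/∂y = -2*x + 3*y
  coefficient of dx ∧ dz: ∂f_3/∂x - ∂f_1/∂z = ∂(-2*x*z)/∂x - ∂(2*x*y - 1)/∂z = -2*z
  coefficient of dy ∧ dz: ∂f_3/∂y - ∂f_2/∂z = ∂(-2*x*z)/∂y - ∂(3*x*y - 2*y*z - 2*z^2)/∂z = 2*y + 4*z
Assembling: d(omega) = (-2*x + 3*y) dx ∧ dy + (-2*z) dx ∧ dz + (2*y + 4*z) dy ∧ dz.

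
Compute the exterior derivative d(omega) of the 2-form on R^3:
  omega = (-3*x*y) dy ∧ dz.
d(omega) = (-3*y) dx ∧ dy ∧ dz

For a 2-form omega = sum_{i<j} g_{ij} dx_i ∧ dx_j, the exterior derivative is
  d(omega) = sum_{i<j} d(g_{ij}) ∧ dx_i ∧ dx_j = sum_{i<j, k} (∂g_{ij}/∂x_k) dx_k ∧ dx_i ∧ dx_j.
Expand each term, using dx_k ∧ dx_i ∧ dx_j = sgn(permutation) dx_{(a)} ∧ dx_{(b)} ∧ dx_{(c)} with (a < b < c) sorted:
  d(-3*x*y) includes (∂/∂x)(-3*x*y) dx = (-3*y) dx, which multiplied by dy ∧ dz gives (-3*y) dx ∧ dy ∧ dz
Collecting like 3-forms: d(omega) = (-3*y) dx ∧ dy ∧ dz.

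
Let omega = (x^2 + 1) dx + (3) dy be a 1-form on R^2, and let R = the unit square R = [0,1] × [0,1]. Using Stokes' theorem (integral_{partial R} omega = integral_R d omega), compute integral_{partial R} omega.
integral_(partial R) omega = 0

Stokes: integral_partial_R omega = integral_R d omega with d omega = (∂Q/∂x - ∂P/∂y) dx ∧ dy.
  ∂Q/∂x = 0
  ∂P/∂y = 0
  integrand = ∂Q/∂x - ∂P/∂y = 0.
Integrating over R: integral_0^1 integral_0^1 (0) dx dy = 0.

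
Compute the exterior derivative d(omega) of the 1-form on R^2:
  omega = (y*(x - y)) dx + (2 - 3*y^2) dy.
d(omega) = (-x + 2*y) dx ∧ dy

For a 1-form omega = sum_i f_i dx_i, the exterior derivative is
  d(omega) = sum_{i < j} (∂f_j/∂x_i - ∂f_i/∂x_j) dx_i ∧ dx_j.
  coefficient of dx ∧ dy: ∂f_2/∂x - ∂f_1/∂y = ∂(2 - 3*y^2)/∂x - ∂(y*(x - y))/∂y = -x + 2*y
Assembling: d(omega) = (-x + 2*y) dx ∧ dy.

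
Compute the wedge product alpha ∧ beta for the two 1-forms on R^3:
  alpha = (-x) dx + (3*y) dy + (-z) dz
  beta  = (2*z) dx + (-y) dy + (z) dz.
alpha ∧ beta = (y*(x - 6*z)) dx ∧ dy + (z*(-x + 2*z)) dx ∧ dz + (2*y*z) dy ∧ dz

Distribute the wedge, using dx_i ∧ dx_j = -dx_j ∧ dx_i and dx_i ∧ dx_i = 0. For each pair (i, j) with i < j, the coefficient of dx_i ∧ dx_j in alpha ∧ beta is (alpha_i * beta_j - alpha_j * beta_i). Collecting: alpha ∧ beta = (y*(x - 6*z)) dx ∧ dy + (z*(-x + 2*z)) dx ∧ dz + (2*y*z) dy ∧ dz.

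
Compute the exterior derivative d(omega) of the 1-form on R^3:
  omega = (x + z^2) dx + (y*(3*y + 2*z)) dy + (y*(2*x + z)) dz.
d(omega) = (2*y - 2*z) dx ∧ dz + (2*x - 2*y + z) dy ∧ dz

For a 1-form omega = sum_i f_i dx_i, the exterior derivative is
  d(omega) = sum_{i < j} (∂f_j/∂x_i - ∂f_i/∂x_j) dx_i ∧ dx_j.
  coefficient of dx ∧ dz: ∂f_3/∂x - ∂f_1/∂z = ∂(y*(2*x + z))/∂x - ∂(x + z^2)/∂z = 2*y - 2*z
  coefficient of dy ∧ dz: ∂f_3/∂y - ∂f_2/∂z = ∂(y*(2*x + z))/∂y - ∂(y*(3*y + 2*z))/∂z = 2*x - 2*y + z
Assembling: d(omega) = (2*y - 2*z) dx ∧ dz + (2*x - 2*y + z) dy ∧ dz.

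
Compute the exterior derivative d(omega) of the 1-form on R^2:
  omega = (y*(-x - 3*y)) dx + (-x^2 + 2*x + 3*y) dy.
d(omega) = (-x + 6*y + 2) dx ∧ dy

For a 1-form omega = sum_i f_i dx_i, the exterior derivative is
  d(omega) = sum_{i < j} (∂f_j/∂x_i - ∂f_i/∂x_j) dx_i ∧ dx_j.
  coefficient of dx ∧ dy: ∂f_2/∂x - ∂f_1/∂y = ∂(-x^2 + 2*x + 3*y)/∂x - ∂(y*(-x - 3*y))/∂y = -x + 6*y + 2
Assembling: d(omega) = (-x + 6*y + 2) dx ∧ dy.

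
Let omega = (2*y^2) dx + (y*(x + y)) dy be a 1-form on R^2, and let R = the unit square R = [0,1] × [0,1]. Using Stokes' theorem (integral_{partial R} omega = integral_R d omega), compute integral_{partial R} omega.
integral_(partial R) omega = -3/2

Stokes: integral_partial_R omega = integral_R d omega with d omega = (∂Q/∂x - ∂P/∂y) dx ∧ dy.
  ∂Q/∂x = y
  ∂P/∂y = 4*y
  integrand = ∂Q/∂x - ∂P/∂y = -3*y.
Integrating over R: integral_0^1 integral_0^1 (-3*y) dx dy = -3/2.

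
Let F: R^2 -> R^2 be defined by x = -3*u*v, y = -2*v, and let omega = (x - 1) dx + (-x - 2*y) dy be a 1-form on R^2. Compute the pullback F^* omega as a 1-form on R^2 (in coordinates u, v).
F^* omega = (3*v*(3*u*v + 1)) du + (9*u^2*v - 6*u*v + 3*u - 8*v) dv

Using F^*(f dg) = (f ∘ F) d(g ∘ F), substitute each coordinate x_i by F_i(u, v) in f_i, and replace dx_i by d F_i = (∂F_i/∂u) du + (∂F_i/∂v) dv.
  For the x component: f_1(F) = -3*u*v - 1; d F_1 = (-3*v) du + (-3*u) dv
  For the y component: f_2(F) = v*(3*u + 4); d F_2 = (0) du + (-2) dv
Combining and collecting du, dv coefficients:
  coeff of du: 3*v*(3*u*v + 1)
  coeff of dv: 9*u^2*v - 6*u*v + 3*u - 8*v
F^* omega = (3*v*(3*u*v + 1)) du + (9*u^2*v - 6*u*v + 3*u - 8*v) dv.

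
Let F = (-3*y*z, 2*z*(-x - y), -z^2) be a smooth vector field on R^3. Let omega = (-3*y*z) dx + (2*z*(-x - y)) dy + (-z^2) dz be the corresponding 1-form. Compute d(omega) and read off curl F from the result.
d(omega) = (2*x + 2*y) dy ∧ dz + (-3*y) dz ∧ dx + (z) dx ∧ dy; curl F = (2*x + 2*y, -3*y, z)

d omega = sum_{i<j} (∂f_j/∂x_i - ∂f_i/∂x_j) dx_i ∧ dx_j. Under the identification (dy ∧ dz, dz ∧ dx, dx ∧ dy) ↔ (e_x, e_y, e_z), the coefficients are exactly the components of curl F. Compute:
  ∂R/∂y - ∂Q/∂z = (0) - (-2*x - 2*y) = 2*x + 2*y
  ∂P/∂z - ∂R/∂x = (-3*y) - (0) = -3*y
  ∂Q/∂x - ∂P/∂y = (-2*z) - (-3*z) = z.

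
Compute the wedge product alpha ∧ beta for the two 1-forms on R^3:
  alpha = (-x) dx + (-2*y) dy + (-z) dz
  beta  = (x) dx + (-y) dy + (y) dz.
alpha ∧ beta = (3*x*y) dx ∧ dy + (x*(-y + z)) dx ∧ dz + (-y*(2*y + z)) dy ∧ dz

Distribute the wedge, using dx_i ∧ dx_j = -dx_j ∧ dx_i and dx_i ∧ dx_i = 0. For each pair (i, j) with i < j, the coefficient of dx_i ∧ dx_j in alpha ∧ beta is (alpha_i * beta_j - alpha_j * beta_i). Collecting: alpha ∧ beta = (3*x*y) dx ∧ dy + (x*(-y + z)) dx ∧ dz + (-y*(2*y + z)) dy ∧ dz.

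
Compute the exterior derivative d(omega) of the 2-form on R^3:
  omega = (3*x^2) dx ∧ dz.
d(omega) = 0

For a 2-form omega = sum_{i<j} g_{ij} dx_i ∧ dx_j, the exterior derivative is
  d(omega) = sum_{i<j} d(g_{ij}) ∧ dx_i ∧ dx_j = sum_{i<j, k} (∂g_{ij}/∂x_k) dx_k ∧ dx_i ∧ dx_j.
Expand each term, using dx_k ∧ dx_i ∧ dx_j = sgn(permutation) dx_{(a)} ∧ dx_{(b)} ∧ dx_{(c)} with (a < b < c) sorted:

Collecting like 3-forms: d(omega) = 0.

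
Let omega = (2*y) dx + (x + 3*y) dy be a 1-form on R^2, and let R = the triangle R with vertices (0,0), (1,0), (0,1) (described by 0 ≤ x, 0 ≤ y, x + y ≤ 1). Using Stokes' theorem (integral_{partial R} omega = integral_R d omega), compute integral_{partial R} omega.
integral_(partial R) omega = -1/2

Stokes: integral_partial_R omega = integral_R d omega with d omega = (∂Q/∂x - ∂P/∂y) dx ∧ dy.
  ∂Q/∂x = 1
  ∂P/∂y = 2
  integrand = ∂Q/∂x - ∂P/∂y = -1.
Integrating over R: integral_0^1 integral_0^{1-x} (-1) dy dx = -1/2.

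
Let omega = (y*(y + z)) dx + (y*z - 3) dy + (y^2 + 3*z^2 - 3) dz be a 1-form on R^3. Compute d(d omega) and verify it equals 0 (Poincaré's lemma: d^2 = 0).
d(d omega) = 0

Step 1: d omega = sum_{i<j} (∂f_j/∂x_i - ∂f_i/∂x_j) dx_i ∧ dx_j:
  coeff of dx ∧ dy: -2*y - z
  coeff of dx ∧ dz: -y
  coeff of dy ∧ dz: y
Step 2: Apply d again to each 2-form coefficient. The only possible 3-form in R^3 is dx ∧ dy ∧ dz, with coefficient
  ∂(coeff of dy∧dz)/∂x - ∂(coeff of dx∧dz)/∂y + ∂(coeff of dx∧dy)/∂z
  = ∂/∂x (y) - ∂/∂y (-y) + ∂/∂z (-2*y - z).
Each of these terms simplifies to sums of mixed partials that cancel in pairs. The result is 0 (by equality of mixed partials for smooth functions — Schwarz / Clairaut).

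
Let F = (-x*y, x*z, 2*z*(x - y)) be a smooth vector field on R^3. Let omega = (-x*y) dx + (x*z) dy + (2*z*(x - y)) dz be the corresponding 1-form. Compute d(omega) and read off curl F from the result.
d(omega) = (-x - 2*z) dy ∧ dz + (-2*z) dz ∧ dx + (x + z) dx ∧ dy; curl F = (-x - 2*z, -2*z, x + z)

d omega = sum_{i<j} (∂f_j/∂x_i - ∂f_i/∂x_j) dx_i ∧ dx_j. Under the identification (dy ∧ dz, dz ∧ dx, dx ∧ dy) ↔ (e_x, e_y, e_z), the coefficients are exactly the components of curl F. Compute:
  ∂R/∂y - ∂Q/∂z = (-2*z) - (x) = -x - 2*z
  ∂P/∂z - ∂R/∂x = (0) - (2*z) = -2*z
  ∂Q/∂x - ∂P/∂y = (z) - (-x) = x + z.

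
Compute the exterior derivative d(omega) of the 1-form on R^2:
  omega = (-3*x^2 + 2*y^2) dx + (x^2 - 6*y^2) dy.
d(omega) = (2*x - 4*y) dx ∧ dy

For a 1-form omega = sum_i f_i dx_i, the exterior derivative is
  d(omega) = sum_{i < j} (∂f_j/∂x_i - ∂f_i/∂x_j) dx_i ∧ dx_j.
  coefficient of dx ∧ dy: ∂f_2/∂x - ∂f_1/∂y = ∂(x^2 - 6*y^2)/∂x - ∂(-3*x^2 + 2*y^2)/∂y = 2*x - 4*y
Assembling: d(omega) = (2*x - 4*y) dx ∧ dy.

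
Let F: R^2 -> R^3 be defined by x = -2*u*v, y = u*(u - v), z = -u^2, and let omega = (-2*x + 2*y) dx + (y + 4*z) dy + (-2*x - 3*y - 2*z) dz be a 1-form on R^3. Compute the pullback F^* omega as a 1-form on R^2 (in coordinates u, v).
F^* omega = (u*(-4*u^2 - 17*u*v - 3*v^2)) du + (u^2*(-u - 3*v)) dv

Using F^*(f dg) = (f ∘ F) d(g ∘ F), substitute each coordinate x_i by F_i(u, v) in f_i, and replace dx_i by d F_i = (∂F_i/∂u) du + (∂F_i/∂v) dv.
  For the x component: f_1(F) = 2*u*(u + v); d F_1 = (-2*v) du + (-2*u) dv
  For the y component: f_2(F) = u*(-3*u - v); d F_2 = (2*u - v) du + (-u) dv
  For the z component: f_3(F) = u*(-u + 7*v); d F_3 = (-2*u) du + (0) dv
Combining and collecting du, dv coefficients:
  coeff of du: u*(-4*u^2 - 17*u*v - 3*v^2)
  coeff of dv: u^2*(-u - 3*v)
F^* omega = (u*(-4*u^2 - 17*u*v - 3*v^2)) du + (u^2*(-u - 3*v)) dv.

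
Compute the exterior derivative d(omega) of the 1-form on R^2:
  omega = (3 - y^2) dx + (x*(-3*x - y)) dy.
d(omega) = (-6*x + y) dx ∧ dy

For a 1-form omega = sum_i f_i dx_i, the exterior derivative is
  d(omega) = sum_{i < j} (∂f_j/∂x_i - ∂f_i/∂x_j) dx_i ∧ dx_j.
  coefficient of dx ∧ dy: ∂f_2/∂x - ∂f_1/∂y = ∂(x*(-3*x - y))/∂x - ∂(3 - y^2)/∂y = -6*x + y
Assembling: d(omega) = (-6*x + y) dx ∧ dy.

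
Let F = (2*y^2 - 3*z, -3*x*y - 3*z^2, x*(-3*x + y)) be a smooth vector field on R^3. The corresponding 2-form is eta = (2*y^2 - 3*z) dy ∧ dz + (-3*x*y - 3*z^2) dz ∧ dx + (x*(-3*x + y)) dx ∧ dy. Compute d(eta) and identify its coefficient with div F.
d(eta) = (-3*x) dx ∧ dy ∧ dz; div F = -3*x

For a 2-form in R^3 of the form above, applying d gives a 3-form with coefficient ∂P/∂x + ∂Q/∂y + ∂R/∂z:
  ∂P/∂x = 0
  ∂Q/∂y = -3*x
  ∂R/∂z = 0
Sum = -3*x, which is exactly div F.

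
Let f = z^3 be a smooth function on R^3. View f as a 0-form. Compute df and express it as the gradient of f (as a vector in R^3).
df = (0) dx + (0) dy + (3*z^2) dz; grad f = (0, 0, 3*z^2)

For a 0-form f, d f = (∂f/∂x) dx + (∂f/∂y) dy + (∂f/∂z) dz. The components of the vector representation are exactly the entries of grad f in Cartesian coordinates:
  ∂f/∂x = 0
  ∂f/∂y = 0
  ∂f/∂z = 3*z^2.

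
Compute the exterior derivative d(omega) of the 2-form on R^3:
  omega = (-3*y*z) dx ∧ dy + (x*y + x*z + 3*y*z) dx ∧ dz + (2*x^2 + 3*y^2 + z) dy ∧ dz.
d(omega) = (3*x - 3*y - 3*z) dx ∧ dy ∧ dz

For a 2-form omega = sum_{i<j} g_{ij} dx_i ∧ dx_j, the exterior derivative is
  d(omega) = sum_{i<j} d(g_{ij}) ∧ dx_i ∧ dx_j = sum_{i<j, k} (∂g_{ij}/∂x_k) dx_k ∧ dx_i ∧ dx_j.
Expand each term, using dx_k ∧ dx_i ∧ dx_j = sgn(permutation) dx_{(a)} ∧ dx_{(b)} ∧ dx_{(c)} with (a < b < c) sorted:
  d(-3*y*z) includes (∂/∂z)(-3*y*z) dz = (-3*y) dz, which multiplied by dx ∧ dy gives (-3*y) dx ∧ dy ∧ dz
  d(x*y + x*z + 3*y*z) includes (∂/∂y)(x*y + x*z + 3*y*z) dy = (x + 3*z) dy, which multiplied by dx ∧ dz gives (-x - 3*z) dx ∧ dy ∧ dz
  d(2*x^2 + 3*y^2 + z) includes (∂/∂x)(2*x^2 + 3*y^2 + z) dx = (4*x) dx, which multiplied by dy ∧ dz gives (4*x) dx ∧ dy ∧ dz
Collecting like 3-forms: d(omega) = (3*x - 3*y - 3*z) dx ∧ dy ∧ dz.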